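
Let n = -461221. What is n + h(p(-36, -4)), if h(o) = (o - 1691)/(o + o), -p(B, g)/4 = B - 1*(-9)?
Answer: -99625319/216 ≈ -4.6123e+5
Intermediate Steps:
p(B, g) = -36 - 4*B (p(B, g) = -4*(B - 1*(-9)) = -4*(B + 9) = -4*(9 + B) = -36 - 4*B)
h(o) = (-1691 + o)/(2*o) (h(o) = (-1691 + o)/((2*o)) = (-1691 + o)*(1/(2*o)) = (-1691 + o)/(2*o))
n + h(p(-36, -4)) = -461221 + (-1691 + (-36 - 4*(-36)))/(2*(-36 - 4*(-36))) = -461221 + (-1691 + (-36 + 144))/(2*(-36 + 144)) = -461221 + (1/2)*(-1691 + 108)/108 = -461221 + (1/2)*(1/108)*(-1583) = -461221 - 1583/216 = -99625319/216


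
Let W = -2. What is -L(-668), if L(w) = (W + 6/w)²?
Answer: -450241/111556 ≈ -4.0360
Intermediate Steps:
L(w) = (-2 + 6/w)²
-L(-668) = -4*(-3 - 668)²/(-668)² = -4*(-671)²/446224 = -4*450241/446224 = -1*450241/111556 = -450241/111556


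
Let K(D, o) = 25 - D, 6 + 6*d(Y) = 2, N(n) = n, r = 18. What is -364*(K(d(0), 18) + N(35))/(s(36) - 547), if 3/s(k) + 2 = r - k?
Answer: 1324960/32829 ≈ 40.359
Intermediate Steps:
d(Y) = -⅔ (d(Y) = -1 + (⅙)*2 = -1 + ⅓ = -⅔)
s(k) = 3/(16 - k) (s(k) = 3/(-2 + (18 - k)) = 3/(16 - k))
-364*(K(d(0), 18) + N(35))/(s(36) - 547) = -364*((25 - 1*(-⅔)) + 35)/(-3/(-16 + 36) - 547) = -364*((25 + ⅔) + 35)/(-3/20 - 547) = -364*(77/3 + 35)/(-3*1/20 - 547) = -66248/(3*(-3/20 - 547)) = -66248/(3*(-10943/20)) = -66248*(-20)/(3*10943) = -364*(-3640/32829) = 1324960/32829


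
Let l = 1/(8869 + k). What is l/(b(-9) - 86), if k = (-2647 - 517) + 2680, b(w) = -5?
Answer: -1/763035 ≈ -1.3106e-6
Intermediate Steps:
k = -484 (k = -3164 + 2680 = -484)
l = 1/8385 (l = 1/(8869 - 484) = 1/8385 ≈ 0.00011926)
l/(b(-9) - 86) = 1/(8385*(-5 - 86)) = (1/8385)/(-91) = (1/8385)*(-1/91) = -1/763035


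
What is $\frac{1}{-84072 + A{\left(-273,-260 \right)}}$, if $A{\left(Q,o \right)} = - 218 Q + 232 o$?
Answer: $- \frac{1}{84878} \approx -1.1782 \cdot 10^{-5}$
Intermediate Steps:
$\frac{1}{-84072 + A{\left(-273,-260 \right)}} = \frac{1}{-84072 + \left(\left(-218\right) \left(-273\right) + 232 \left(-260\right)\right)} = \frac{1}{-84072 + \left(59514 - 60320\right)} = \frac{1}{-84072 - 806} = \frac{1}{-84878} = - \frac{1}{84878}$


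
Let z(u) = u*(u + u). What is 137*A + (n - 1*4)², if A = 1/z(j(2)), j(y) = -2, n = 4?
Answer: 137/8 ≈ 17.125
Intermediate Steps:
z(u) = 2*u² (z(u) = u*(2*u) = 2*u²)
A = ⅛ (A = 1/(2*(-2)²) = 1/(2*4) = 1/8 = ⅛ ≈ 0.12500)
137*A + (n - 1*4)² = 137*(⅛) + (4 - 1*4)² = 137/8 + (4 - 4)² = 137/8 + 0² = 137/8 + 0 = 137/8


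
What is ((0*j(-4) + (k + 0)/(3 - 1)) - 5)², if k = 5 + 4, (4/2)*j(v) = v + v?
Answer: ¼ ≈ 0.25000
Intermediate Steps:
j(v) = v (j(v) = (v + v)/2 = (2*v)/2 = v)
k = 9
((0*j(-4) + (k + 0)/(3 - 1)) - 5)² = ((0*(-4) + (9 + 0)/(3 - 1)) - 5)² = ((0 + 9/2) - 5)² = (9/2 - 5)² = (-½)² = ¼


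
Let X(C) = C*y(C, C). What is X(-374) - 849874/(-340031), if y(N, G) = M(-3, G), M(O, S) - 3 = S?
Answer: 47181511248/340031 ≈ 1.3876e+5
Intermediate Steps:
M(O, S) = 3 + S
y(N, G) = 3 + G
X(C) = C*(3 + C)
X(-374) - 849874/(-340031) = -374*(3 - 374) - 849874/(-340031) = -374*(-371) - 849874*(-1/340031) = 138754 + 849874/340031 = 47181511248/340031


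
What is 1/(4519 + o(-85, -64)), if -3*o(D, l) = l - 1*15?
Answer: 3/13636 ≈ 0.00022001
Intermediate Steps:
o(D, l) = 5 - l/3 (o(D, l) = -(l - 1*15)/3 = -(l - 15)/3 = -(-15 + l)/3 = 5 - l/3)
1/(4519 + o(-85, -64)) = 1/(4519 + (5 - ⅓*(-64))) = 1/(4519 + (5 + 64/3)) = 1/(4519 + 79/3) = 1/(13636/3) = 3/13636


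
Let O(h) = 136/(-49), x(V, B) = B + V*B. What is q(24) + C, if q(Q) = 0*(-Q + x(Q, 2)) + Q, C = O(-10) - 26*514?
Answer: -653796/49 ≈ -13343.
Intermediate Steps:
x(V, B) = B + B*V
O(h) = -136/49 (O(h) = 136*(-1/49) = -136/49)
C = -654972/49 (C = -136/49 - 26*514 = -136/49 - 13364 = -654972/49 ≈ -13367.)
q(Q) = Q (q(Q) = 0*(-Q + 2*(1 + Q)) + Q = 0*(-Q + (2 + 2*Q)) + Q = 0*(2 + Q) + Q = 0 + Q = Q)
q(24) + C = 24 - 654972/49 = -653796/49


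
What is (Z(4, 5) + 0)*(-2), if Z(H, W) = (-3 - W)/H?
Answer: 4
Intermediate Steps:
Z(H, W) = (-3 - W)/H
(Z(4, 5) + 0)*(-2) = ((-3 - 1*5)/4 + 0)*(-2) = ((-3 - 5)/4 + 0)*(-2) = ((1/4)*(-8) + 0)*(-2) = (-2 + 0)*(-2) = -2*(-2) = 4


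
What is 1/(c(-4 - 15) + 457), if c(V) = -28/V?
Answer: 19/8711 ≈ 0.0021812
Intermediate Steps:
1/(c(-4 - 15) + 457) = 1/(-28/(-4 - 15) + 457) = 1/(-28/(-19) + 457) = 1/(-28*(-1/19) + 457) = 1/(28/19 + 457) = 1/(8711/19) = 19/8711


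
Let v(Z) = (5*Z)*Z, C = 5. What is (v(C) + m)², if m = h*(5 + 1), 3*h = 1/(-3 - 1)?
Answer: 62001/4 ≈ 15500.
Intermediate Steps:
v(Z) = 5*Z²
h = -1/12 (h = 1/(3*(-3 - 1)) = (⅓)/(-4) = (⅓)*(-¼) = -1/12 ≈ -0.083333)
m = -½ (m = -(5 + 1)/12 = -1/12*6 = -½ ≈ -0.50000)
(v(C) + m)² = (5*5² - ½)² = (5*25 - ½)² = (125 - ½)² = (249/2)² = 62001/4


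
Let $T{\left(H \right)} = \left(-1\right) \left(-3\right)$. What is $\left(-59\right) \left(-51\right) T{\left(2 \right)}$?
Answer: $9027$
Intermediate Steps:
$T{\left(H \right)} = 3$
$\left(-59\right) \left(-51\right) T{\left(2 \right)} = \left(-59\right) \left(-51\right) 3 = 3009 \cdot 3 = 9027$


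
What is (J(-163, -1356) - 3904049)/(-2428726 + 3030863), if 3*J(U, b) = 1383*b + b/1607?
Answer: -7278368607/967634159 ≈ -7.5218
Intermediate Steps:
J(U, b) = 2222482*b/4821 (J(U, b) = (1383*b + b/1607)/3 = (2222482*b/1607)/3 = 2222482*b/4821)
(J(-163, -1356) - 3904049)/(-2428726 + 3030863) = ((2222482/4821)*(-1356) - 3904049)/(-2428726 + 3030863) = (-1004561864/1607 - 3904049)/602137 = -7278368607/1607*1/602137 = -7278368607/967634159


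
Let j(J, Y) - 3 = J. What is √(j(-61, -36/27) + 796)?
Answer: 3*√82 ≈ 27.166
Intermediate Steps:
j(J, Y) = 3 + J
√(j(-61, -36/27) + 796) = √((3 - 61) + 796) = √(-58 + 796) = √738 = 3*√82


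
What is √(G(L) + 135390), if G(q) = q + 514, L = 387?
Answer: √136291 ≈ 369.18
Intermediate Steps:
G(q) = 514 + q
√(G(L) + 135390) = √((514 + 387) + 135390) = √(901 + 135390) = √136291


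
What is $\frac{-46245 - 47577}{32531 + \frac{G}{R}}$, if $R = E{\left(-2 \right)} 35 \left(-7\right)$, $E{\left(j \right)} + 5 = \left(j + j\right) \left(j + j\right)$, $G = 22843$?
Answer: $- \frac{126425145}{43824101} \approx -2.8848$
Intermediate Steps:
$E{\left(j \right)} = -5 + 4 j^{2}$ ($E{\left(j \right)} = -5 + \left(j + j\right) \left(j + j\right) = -5 + 2 j 2 j = -5 + 4 j^{2}$)
$R = -2695$ ($R = \left(-5 + 4 \left(-2\right)^{2}\right) 35 \left(-7\right) = \left(-5 + 4 \cdot 4\right) 35 \left(-7\right) = \left(-5 + 16\right) 35 \left(-7\right) = 11 \cdot 35 \left(-7\right) = 385 \left(-7\right) = -2695$)
$\frac{-46245 - 47577}{32531 + \frac{G}{R}} = \frac{-46245 - 47577}{32531 + \frac{22843}{-2695}} = - \frac{93822}{32531 + 22843 \left(- \frac{1}{2695}\right)} = - \frac{93822}{32531 - \frac{22843}{2695}} = - \frac{93822}{\frac{87648202}{2695}} = \left(-93822\right) \frac{2695}{87648202} = - \frac{126425145}{43824101}$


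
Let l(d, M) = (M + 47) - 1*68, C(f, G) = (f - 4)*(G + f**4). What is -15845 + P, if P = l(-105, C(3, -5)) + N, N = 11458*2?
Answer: 6974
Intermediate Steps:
C(f, G) = (-4 + f)*(G + f**4)
l(d, M) = -21 + M (l(d, M) = (47 + M) - 68 = -21 + M)
N = 22916
P = 22819 (P = (-21 + (3**5 - 4*(-5) - 4*3**4 - 5*3)) + 22916 = (-21 + (243 + 20 - 4*81 - 15)) + 22916 = (-21 + (243 + 20 - 324 - 15)) + 22916 = (-21 - 76) + 22916 = -97 + 22916 = 22819)
-15845 + P = -15845 + 22819 = 6974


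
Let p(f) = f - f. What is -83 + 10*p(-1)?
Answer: -83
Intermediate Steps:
p(f) = 0
-83 + 10*p(-1) = -83 + 10*0 = -83 + 0 = -83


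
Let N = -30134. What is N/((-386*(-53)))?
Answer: -15067/10229 ≈ -1.4730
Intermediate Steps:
N/((-386*(-53))) = -30134/((-386*(-53))) = -30134/20458 = -30134*1/20458 = -15067/10229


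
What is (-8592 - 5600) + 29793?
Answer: 15601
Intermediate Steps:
(-8592 - 5600) + 29793 = -14192 + 29793 = 15601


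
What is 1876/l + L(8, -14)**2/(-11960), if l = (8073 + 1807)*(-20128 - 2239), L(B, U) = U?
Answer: -10417232/635334635 ≈ -0.016396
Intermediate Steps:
l = -220985960 (l = 9880*(-22367) = -220985960)
1876/l + L(8, -14)**2/(-11960) = 1876/(-220985960) + (-14)**2/(-11960) = 1876*(-1/220985960) + 196*(-1/11960) = -469/55246490 - 49/2990 = -10417232/635334635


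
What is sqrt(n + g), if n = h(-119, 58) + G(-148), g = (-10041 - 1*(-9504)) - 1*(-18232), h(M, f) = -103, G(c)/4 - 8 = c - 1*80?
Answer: 2*sqrt(4178) ≈ 129.27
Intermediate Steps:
G(c) = -288 + 4*c (G(c) = 32 + 4*(c - 1*80) = 32 + 4*(c - 80) = 32 + 4*(-80 + c) = 32 + (-320 + 4*c) = -288 + 4*c)
g = 17695 (g = (-10041 + 9504) + 18232 = -537 + 18232 = 17695)
n = -983 (n = -103 + (-288 + 4*(-148)) = -103 + (-288 - 592) = -103 - 880 = -983)
sqrt(n + g) = sqrt(-983 + 17695) = sqrt(16712) = 2*sqrt(4178)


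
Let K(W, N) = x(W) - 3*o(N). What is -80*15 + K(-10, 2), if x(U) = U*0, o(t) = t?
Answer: -1206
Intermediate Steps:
x(U) = 0
K(W, N) = -3*N (K(W, N) = 0 - 3*N = -3*N)
-80*15 + K(-10, 2) = -80*15 - 3*2 = -1200 - 6 = -1206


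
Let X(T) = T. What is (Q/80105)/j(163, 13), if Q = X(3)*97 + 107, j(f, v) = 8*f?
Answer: 199/52228460 ≈ 3.8102e-6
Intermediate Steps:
Q = 398 (Q = 3*97 + 107 = 291 + 107 = 398)
(Q/80105)/j(163, 13) = (398/80105)/((8*163)) = (398*(1/80105))/1304 = (398/80105)*(1/1304) = 199/52228460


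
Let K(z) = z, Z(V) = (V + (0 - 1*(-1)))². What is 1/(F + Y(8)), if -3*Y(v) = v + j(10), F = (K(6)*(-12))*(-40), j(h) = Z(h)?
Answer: 1/2837 ≈ 0.00035249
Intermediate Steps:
Z(V) = (1 + V)² (Z(V) = (V + (0 + 1))² = (V + 1)² = (1 + V)²)
j(h) = (1 + h)²
F = 2880 (F = (6*(-12))*(-40) = -72*(-40) = 2880)
Y(v) = -121/3 - v/3 (Y(v) = -(v + (1 + 10)²)/3 = -(v + 11²)/3 = -(v + 121)/3 = -(121 + v)/3 = -121/3 - v/3)
1/(F + Y(8)) = 1/(2880 + (-121/3 - ⅓*8)) = 1/(2880 + (-121/3 - 8/3)) = 1/(2880 - 43) = 1/2837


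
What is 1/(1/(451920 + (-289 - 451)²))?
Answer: 999520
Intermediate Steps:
1/(1/(451920 + (-289 - 451)²)) = 1/(1/(451920 + (-740)²)) = 1/(1/(451920 + 547600)) = 1/(1/999520) = 999520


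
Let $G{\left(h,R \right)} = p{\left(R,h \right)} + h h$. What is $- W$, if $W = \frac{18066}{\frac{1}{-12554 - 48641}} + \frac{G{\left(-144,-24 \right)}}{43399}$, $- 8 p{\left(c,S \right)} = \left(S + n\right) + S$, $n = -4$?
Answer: $\frac{95959430776715}{86798} \approx 1.1055 \cdot 10^{9}$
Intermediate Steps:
$p{\left(c,S \right)} = \frac{1}{2} - \frac{S}{4}$ ($p{\left(c,S \right)} = - \frac{\left(S - 4\right) + S}{8} = - \frac{\left(-4 + S\right) + S}{8} = - \frac{-4 + 2 S}{8} = \frac{1}{2} - \frac{S}{4}$)
$G{\left(h,R \right)} = \frac{1}{2} + h^{2} - \frac{h}{4}$ ($G{\left(h,R \right)} = \left(\frac{1}{2} - \frac{h}{4}\right) + h h = \left(\frac{1}{2} - \frac{h}{4}\right) + h^{2} = \frac{1}{2} + h^{2} - \frac{h}{4}$)
$W = - \frac{95959430776715}{86798}$ ($W = \frac{18066}{\frac{1}{-12554 - 48641}} + \frac{\frac{1}{2} + \left(-144\right)^{2} - -36}{43399} = \frac{18066}{\frac{1}{-61195}} + \left(\frac{1}{2} + 20736 + 36\right) \frac{1}{43399} = \frac{18066}{- \frac{1}{61195}} + \frac{41545}{2} \cdot \frac{1}{43399} = 18066 \left(-61195\right) + \frac{41545}{86798} = -1105548870 + \frac{41545}{86798} = - \frac{95959430776715}{86798} \approx -1.1055 \cdot 10^{9}$)
$- W = \left(-1\right) \left(- \frac{95959430776715}{86798}\right) = \frac{95959430776715}{86798}$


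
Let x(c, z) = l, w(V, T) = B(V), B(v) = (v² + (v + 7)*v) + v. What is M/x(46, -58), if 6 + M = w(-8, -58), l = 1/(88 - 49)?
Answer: 2262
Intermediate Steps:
B(v) = v + v² + v*(7 + v) (B(v) = (v² + (7 + v)*v) + v = (v² + v*(7 + v)) + v = v + v² + v*(7 + v))
w(V, T) = 2*V*(4 + V)
l = 1/39 ≈ 0.025641
M = 58 (M = -6 + 2*(-8)*(4 - 8) = -6 + 2*(-8)*(-4) = -6 + 64 = 58)
x(c, z) = 1/39
M/x(46, -58) = 58/(1/39) = 58*39 = 2262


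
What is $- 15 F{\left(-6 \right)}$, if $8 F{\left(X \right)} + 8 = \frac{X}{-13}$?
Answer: $\frac{735}{52} \approx 14.135$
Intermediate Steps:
$F{\left(X \right)} = -1 - \frac{X}{104}$ ($F{\left(X \right)} = -1 + \frac{X \frac{1}{-13}}{8} = -1 + \frac{X \left(- \frac{1}{13}\right)}{8} = -1 + \frac{\left(- \frac{1}{13}\right) X}{8} = -1 - \frac{X}{104}$)
$- 15 F{\left(-6 \right)} = - 15 \left(-1 - - \frac{3}{52}\right) = - 15 \left(-1 + \frac{3}{52}\right) = \left(-15\right) \left(- \frac{49}{52}\right) = \frac{735}{52}$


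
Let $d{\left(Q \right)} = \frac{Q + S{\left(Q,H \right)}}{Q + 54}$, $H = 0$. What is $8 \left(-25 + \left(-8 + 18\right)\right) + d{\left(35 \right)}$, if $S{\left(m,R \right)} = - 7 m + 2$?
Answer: $- \frac{10888}{89} \approx -122.34$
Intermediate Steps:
$S{\left(m,R \right)} = 2 - 7 m$
$d{\left(Q \right)} = \frac{2 - 6 Q}{54 + Q}$ ($d{\left(Q \right)} = \frac{Q - \left(-2 + 7 Q\right)}{Q + 54} = \frac{2 - 6 Q}{54 + Q}$)
$8 \left(-25 + \left(-8 + 18\right)\right) + d{\left(35 \right)} = 8 \left(-25 + \left(-8 + 18\right)\right) + \frac{2 \left(1 - 105\right)}{54 + 35} = 8 \left(-25 + 10\right) + \frac{2 \left(1 - 105\right)}{89} = 8 \left(-15\right) + 2 \cdot \frac{1}{89} \left(-104\right) = -120 - \frac{208}{89} = - \frac{10888}{89}$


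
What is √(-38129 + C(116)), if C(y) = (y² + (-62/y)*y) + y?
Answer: I*√24619 ≈ 156.9*I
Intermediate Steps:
C(y) = -62 + y + y² (C(y) = (y² - 62) + y = (-62 + y²) + y = -62 + y + y²)
√(-38129 + C(116)) = √(-38129 + (-62 + 116 + 116²)) = √(-38129 + (-62 + 116 + 13456)) = √(-38129 + 13510) = √(-24619) = I*√24619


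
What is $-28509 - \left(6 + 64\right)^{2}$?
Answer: $-33409$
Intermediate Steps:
$-28509 - \left(6 + 64\right)^{2} = -28509 - 70^{2} = -28509 - 4900 = -33409$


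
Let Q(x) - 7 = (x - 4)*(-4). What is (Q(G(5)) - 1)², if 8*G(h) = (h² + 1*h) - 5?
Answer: 361/4 ≈ 90.250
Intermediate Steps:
G(h) = -5/8 + h/8 + h²/8 (G(h) = ((h² + 1*h) - 5)/8 = ((h² + h) - 5)/8 = ((h + h²) - 5)/8 = (-5 + h + h²)/8 = -5/8 + h/8 + h²/8)
Q(x) = 23 - 4*x (Q(x) = 7 + (x - 4)*(-4) = 7 + (-4 + x)*(-4) = 7 + (16 - 4*x) = 23 - 4*x)
(Q(G(5)) - 1)² = ((23 - 4*(-5/8 + (⅛)*5 + (⅛)*5²)) - 1)² = ((23 - 4*(-5/8 + 5/8 + (⅛)*25)) - 1)² = ((23 - 4*(-5/8 + 5/8 + 25/8)) - 1)² = ((23 - 4*25/8) - 1)² = ((23 - 25/2) - 1)² = (21/2 - 1)² = (19/2)² = 361/4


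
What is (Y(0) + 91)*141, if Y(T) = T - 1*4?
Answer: 12267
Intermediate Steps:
Y(T) = -4 + T (Y(T) = T - 4 = -4 + T)
(Y(0) + 91)*141 = ((-4 + 0) + 91)*141 = (-4 + 91)*141 = 87*141 = 12267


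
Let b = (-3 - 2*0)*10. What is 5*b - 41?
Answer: -191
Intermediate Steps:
b = -30 (b = (-3 + 0)*10 = -3*10 = -30)
5*b - 41 = 5*(-30) - 41 = -150 - 41 = -191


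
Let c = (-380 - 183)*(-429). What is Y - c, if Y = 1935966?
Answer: 1694439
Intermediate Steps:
c = 241527 (c = -563*(-429) = 241527)
Y - c = 1935966 - 1*241527 = 1935966 - 241527 = 1694439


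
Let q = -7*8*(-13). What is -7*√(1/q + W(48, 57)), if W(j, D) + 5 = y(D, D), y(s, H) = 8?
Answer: -√397670/52 ≈ -12.127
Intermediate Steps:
W(j, D) = 3 (W(j, D) = -5 + 8 = 3)
q = 728 (q = -56*(-13) = 728)
-7*√(1/q + W(48, 57)) = -7*√(1/728 + 3) = -√397670/52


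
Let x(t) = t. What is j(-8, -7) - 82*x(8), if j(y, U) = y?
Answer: -664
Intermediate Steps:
j(-8, -7) - 82*x(8) = -8 - 82*8 = -8 - 656 = -664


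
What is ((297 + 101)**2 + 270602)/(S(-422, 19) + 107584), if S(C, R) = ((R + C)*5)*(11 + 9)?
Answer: 71501/11214 ≈ 6.3760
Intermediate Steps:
S(C, R) = 100*C + 100*R (S(C, R) = ((C + R)*5)*20 = (5*C + 5*R)*20 = 100*C + 100*R)
((297 + 101)**2 + 270602)/(S(-422, 19) + 107584) = ((297 + 101)**2 + 270602)/((100*(-422) + 100*19) + 107584) = (398**2 + 270602)/((-42200 + 1900) + 107584) = (158404 + 270602)/(-40300 + 107584) = 429006/67284 = 429006*(1/67284) = 71501/11214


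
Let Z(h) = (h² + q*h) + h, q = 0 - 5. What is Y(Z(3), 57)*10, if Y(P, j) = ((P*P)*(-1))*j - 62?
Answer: -5750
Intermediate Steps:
q = -5
Z(h) = h² - 4*h (Z(h) = (h² - 5*h) + h = h² - 4*h)
Y(P, j) = -62 - j*P² (Y(P, j) = (P²*(-1))*j - 62 = (-P²)*j - 62 = -j*P² - 62 = -62 - j*P²)
Y(Z(3), 57)*10 = (-62 - 1*57*(3*(-4 + 3))²)*10 = (-62 - 1*57*(3*(-1))²)*10 = (-62 - 1*57*(-3)²)*10 = (-62 - 1*57*9)*10 = (-62 - 513)*10 = -575*10 = -5750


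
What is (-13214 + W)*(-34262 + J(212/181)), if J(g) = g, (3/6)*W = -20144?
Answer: 331777137420/181 ≈ 1.8330e+9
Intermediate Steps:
W = -40288 (W = 2*(-20144) = -40288)
(-13214 + W)*(-34262 + J(212/181)) = (-13214 - 40288)*(-34262 + 212/181) = -53502*(-34262 + 212*(1/181)) = -53502*(-34262 + 212/181) = -53502*(-6201210/181) = 331777137420/181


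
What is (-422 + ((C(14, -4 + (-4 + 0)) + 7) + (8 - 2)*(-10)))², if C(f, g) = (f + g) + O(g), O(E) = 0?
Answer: 219961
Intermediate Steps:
C(f, g) = f + g (C(f, g) = (f + g) + 0 = f + g)
(-422 + ((C(14, -4 + (-4 + 0)) + 7) + (8 - 2)*(-10)))² = (-422 + (((14 + (-4 + (-4 + 0))) + 7) + (8 - 2)*(-10)))² = (-422 + (((14 + (-4 - 4)) + 7) + 6*(-10)))² = (-422 + (((14 - 8) + 7) - 60))² = (-422 + ((6 + 7) - 60))² = (-422 + (13 - 60))² = (-422 - 47)² = (-469)² = 219961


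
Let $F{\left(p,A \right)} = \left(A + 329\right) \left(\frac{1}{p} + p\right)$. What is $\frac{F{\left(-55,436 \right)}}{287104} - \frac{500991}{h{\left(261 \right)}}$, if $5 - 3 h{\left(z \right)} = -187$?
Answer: $- \frac{386286951}{49346} \approx -7828.1$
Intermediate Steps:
$h{\left(z \right)} = 64$ ($h{\left(z \right)} = \frac{5}{3} - - \frac{187}{3} = \frac{5}{3} + \frac{187}{3} = 64$)
$F{\left(p,A \right)} = \left(329 + A\right) \left(p + \frac{1}{p}\right)$
$\frac{F{\left(-55,436 \right)}}{287104} - \frac{500991}{h{\left(261 \right)}} = \frac{\frac{1}{-55} \left(329 + 436 + \left(-55\right)^{2} \left(329 + 436\right)\right)}{287104} - \frac{500991}{64} = - \frac{329 + 436 + 3025 \cdot 765}{55} \cdot \frac{1}{287104} - \frac{500991}{64} = - \frac{329 + 436 + 2314125}{55} \cdot \frac{1}{287104} - \frac{500991}{64} = \left(- \frac{1}{55}\right) 2314890 \cdot \frac{1}{287104} - \frac{500991}{64} = \left(- \frac{462978}{11}\right) \frac{1}{287104} - \frac{500991}{64} = - \frac{231489}{1579072} - \frac{500991}{64} = - \frac{386286951}{49346}$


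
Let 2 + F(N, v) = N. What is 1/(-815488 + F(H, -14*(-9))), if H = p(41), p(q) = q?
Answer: -1/815449 ≈ -1.2263e-6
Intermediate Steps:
H = 41
F(N, v) = -2 + N
1/(-815488 + F(H, -14*(-9))) = 1/(-815488 + (-2 + 41)) = 1/(-815488 + 39) = 1/(-815449) = -1/815449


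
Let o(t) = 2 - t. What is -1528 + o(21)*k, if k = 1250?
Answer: -25278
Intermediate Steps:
-1528 + o(21)*k = -1528 + (2 - 1*21)*1250 = -1528 + (2 - 21)*1250 = -1528 - 19*1250 = -1528 - 23750 = -25278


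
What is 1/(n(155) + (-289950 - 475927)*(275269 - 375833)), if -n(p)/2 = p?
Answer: 1/77019654318 ≈ 1.2984e-11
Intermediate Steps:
n(p) = -2*p
1/(n(155) + (-289950 - 475927)*(275269 - 375833)) = 1/(-2*155 + (-289950 - 475927)*(275269 - 375833)) = 1/(-310 - 765877*(-100564)) = 1/(-310 + 77019654628) = 1/77019654318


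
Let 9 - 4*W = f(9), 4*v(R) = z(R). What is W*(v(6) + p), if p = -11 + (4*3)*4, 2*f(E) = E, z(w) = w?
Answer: 693/16 ≈ 43.313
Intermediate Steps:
f(E) = E/2
v(R) = R/4
W = 9/8 (W = 9/4 - 9/8 = 9/8 ≈ 1.1250)
p = 37 (p = -11 + 12*4 = -11 + 48 = 37)
W*(v(6) + p) = 9*((1/4)*6 + 37)/8 = 9*(3/2 + 37)/8 = (9/8)*(77/2) = 693/16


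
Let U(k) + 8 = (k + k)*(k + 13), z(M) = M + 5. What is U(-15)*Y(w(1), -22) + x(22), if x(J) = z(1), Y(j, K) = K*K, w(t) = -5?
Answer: 25174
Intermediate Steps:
z(M) = 5 + M
Y(j, K) = K²
x(J) = 6 (x(J) = 5 + 1 = 6)
U(k) = -8 + 2*k*(13 + k) (U(k) = -8 + (k + k)*(k + 13) = -8 + (2*k)*(13 + k) = -8 + 2*k*(13 + k))
U(-15)*Y(w(1), -22) + x(22) = (-8 + 2*(-15)² + 26*(-15))*(-22)² + 6 = (-8 + 2*225 - 390)*484 + 6 = (-8 + 450 - 390)*484 + 6 = 52*484 + 6 = 25168 + 6 = 25174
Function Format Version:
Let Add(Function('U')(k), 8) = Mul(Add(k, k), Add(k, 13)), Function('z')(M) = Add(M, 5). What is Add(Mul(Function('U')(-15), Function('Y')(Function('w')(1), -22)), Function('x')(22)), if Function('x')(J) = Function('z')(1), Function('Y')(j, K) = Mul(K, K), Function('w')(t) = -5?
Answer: 25174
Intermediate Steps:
Function('z')(M) = Add(5, M)
Function('Y')(j, K) = Pow(K, 2)
Function('x')(J) = 6 (Function('x')(J) = Add(5, 1) = 6)
Function('U')(k) = Add(-8, Mul(2, k, Add(13, k))) (Function('U')(k) = Add(-8, Mul(Add(k, k), Add(k, 13))) = Add(-8, Mul(Mul(2, k), Add(13, k))) = Add(-8, Mul(2, k, Add(13, k))))
Add(Mul(Function('U')(-15), Function('Y')(Function('w')(1), -22)), Function('x')(22)) = Add(Mul(Add(-8, Mul(2, Pow(-15, 2)), Mul(26, -15)), Pow(-22, 2)), 6) = Add(Mul(Add(-8, Mul(2, 225), -390), 484), 6) = Add(Mul(Add(-8, 450, -390), 484), 6) = Add(Mul(52, 484), 6) = Add(25168, 6) = 25174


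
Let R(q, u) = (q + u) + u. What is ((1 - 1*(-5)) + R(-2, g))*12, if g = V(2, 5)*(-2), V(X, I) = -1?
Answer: 96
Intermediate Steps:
g = 2 (g = -1*(-2) = 2)
R(q, u) = q + 2*u
((1 - 1*(-5)) + R(-2, g))*12 = ((1 - 1*(-5)) + (-2 + 2*2))*12 = ((1 + 5) + (-2 + 4))*12 = (6 + 2)*12 = 8*12 = 96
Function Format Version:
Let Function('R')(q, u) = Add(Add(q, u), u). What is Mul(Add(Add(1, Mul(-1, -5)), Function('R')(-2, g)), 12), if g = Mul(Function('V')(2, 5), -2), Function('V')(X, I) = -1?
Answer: 96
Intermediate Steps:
g = 2 (g = Mul(-1, -2) = 2)
Function('R')(q, u) = Add(q, Mul(2, u))
Mul(Add(Add(1, Mul(-1, -5)), Function('R')(-2, g)), 12) = Mul(Add(Add(1, Mul(-1, -5)), Add(-2, Mul(2, 2))), 12) = Mul(Add(Add(1, 5), Add(-2, 4)), 12) = Mul(Add(6, 2), 12) = Mul(8, 12) = 96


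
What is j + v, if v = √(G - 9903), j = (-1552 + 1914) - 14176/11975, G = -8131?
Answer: 4320774/11975 + I*√18034 ≈ 360.82 + 134.29*I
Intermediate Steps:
j = 4320774/11975 (j = 362 - 14176*1/11975 = 362 - 14176/11975 = 4320774/11975 ≈ 360.82)
v = I*√18034 (v = √(-8131 - 9903) = √(-18034) = I*√18034 ≈ 134.29*I)
j + v = 4320774/11975 + I*√18034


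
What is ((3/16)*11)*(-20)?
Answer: -165/4 ≈ -41.250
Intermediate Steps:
((3/16)*11)*(-20) = (33/16)*(-20) = -165/4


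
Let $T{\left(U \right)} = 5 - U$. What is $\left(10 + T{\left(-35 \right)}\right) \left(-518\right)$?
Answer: $-25900$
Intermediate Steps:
$\left(10 + T{\left(-35 \right)}\right) \left(-518\right) = \left(10 + \left(5 - -35\right)\right) \left(-518\right) = \left(10 + \left(5 + 35\right)\right) \left(-518\right) = \left(10 + 40\right) \left(-518\right) = 50 \left(-518\right) = -25900$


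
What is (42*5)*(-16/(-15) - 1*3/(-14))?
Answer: 269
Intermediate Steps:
(42*5)*(-16/(-15) - 1*3/(-14)) = 210*(-16*(-1/15) - 3*(-1/14)) = 210*(16/15 + 3/14) = 210*(269/210) = 269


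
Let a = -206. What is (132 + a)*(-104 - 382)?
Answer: 35964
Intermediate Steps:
(132 + a)*(-104 - 382) = (132 - 206)*(-104 - 382) = -74*(-486) = 35964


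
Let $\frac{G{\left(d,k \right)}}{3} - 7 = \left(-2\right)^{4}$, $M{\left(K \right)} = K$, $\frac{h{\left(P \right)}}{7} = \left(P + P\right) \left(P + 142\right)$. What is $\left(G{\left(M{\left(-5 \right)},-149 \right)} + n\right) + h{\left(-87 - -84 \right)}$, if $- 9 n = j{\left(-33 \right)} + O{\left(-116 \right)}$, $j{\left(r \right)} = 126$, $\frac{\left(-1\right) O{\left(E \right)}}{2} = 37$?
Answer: $- \frac{51973}{9} \approx -5774.8$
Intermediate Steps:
$h{\left(P \right)} = 14 P \left(142 + P\right)$ ($h{\left(P \right)} = 7 \left(P + P\right) \left(P + 142\right) = 7 \cdot 2 P \left(142 + P\right) = 14 P \left(142 + P\right)$)
$O{\left(E \right)} = -74$ ($O{\left(E \right)} = \left(-2\right) 37 = -74$)
$G{\left(d,k \right)} = 69$ ($G{\left(d,k \right)} = 21 + 3 \left(-2\right)^{4} = 21 + 3 \cdot 16 = 21 + 48 = 69$)
$n = - \frac{52}{9}$ ($n = - \frac{126 - 74}{9} = \left(- \frac{1}{9}\right) 52 = - \frac{52}{9} \approx -5.7778$)
$\left(G{\left(M{\left(-5 \right)},-149 \right)} + n\right) + h{\left(-87 - -84 \right)} = \left(69 - \frac{52}{9}\right) + 14 \left(-87 - -84\right) \left(142 - 3\right) = \frac{569}{9} + 14 \left(-87 + 84\right) \left(142 + \left(-87 + 84\right)\right) = \frac{569}{9} + 14 \left(-3\right) \left(142 - 3\right) = \frac{569}{9} + 14 \left(-3\right) 139 = \frac{569}{9} - 5838 = - \frac{51973}{9}$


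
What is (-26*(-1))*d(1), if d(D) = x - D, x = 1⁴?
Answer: 0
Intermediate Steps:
x = 1
d(D) = 1 - D
(-26*(-1))*d(1) = (-26*(-1))*(1 - 1*1) = 26*(1 - 1) = 26*0 = 0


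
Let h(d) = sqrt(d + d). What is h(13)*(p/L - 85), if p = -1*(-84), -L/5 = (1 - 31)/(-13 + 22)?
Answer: -1999*sqrt(26)/25 ≈ -407.72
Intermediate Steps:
h(d) = sqrt(2)*sqrt(d) (h(d) = sqrt(2*d) = sqrt(2)*sqrt(d))
L = 50/3 (L = -5*(1 - 31)/(-13 + 22) = -(-150)/9 = -5*(-10/3) = 50/3 ≈ 16.667)
p = 84
h(13)*(p/L - 85) = (sqrt(2)*sqrt(13))*(84/(50/3) - 85) = sqrt(26)*(84*(3/50) - 85) = sqrt(26)*(126/25 - 85) = sqrt(26)*(-1999/25) = -1999*sqrt(26)/25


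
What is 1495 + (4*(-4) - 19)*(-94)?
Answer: 4785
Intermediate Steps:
1495 + (4*(-4) - 19)*(-94) = 1495 + (-16 - 19)*(-94) = 1495 - 35*(-94) = 1495 + 3290 = 4785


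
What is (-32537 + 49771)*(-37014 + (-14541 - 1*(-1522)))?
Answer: -862268722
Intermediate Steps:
(-32537 + 49771)*(-37014 + (-14541 - 1*(-1522))) = 17234*(-37014 + (-14541 + 1522)) = 17234*(-37014 - 13019) = 17234*(-50033) = -862268722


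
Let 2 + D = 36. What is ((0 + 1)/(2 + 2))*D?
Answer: 17/2 ≈ 8.5000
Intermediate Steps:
D = 34 (D = -2 + 36 = 34)
((0 + 1)/(2 + 2))*D = ((0 + 1)/(2 + 2))*34 = (1/4)*34 = ((¼)*1)*34 = (¼)*34 = 17/2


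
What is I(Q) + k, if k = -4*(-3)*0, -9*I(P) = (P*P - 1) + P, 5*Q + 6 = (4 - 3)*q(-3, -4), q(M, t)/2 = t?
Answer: -101/225 ≈ -0.44889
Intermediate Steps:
q(M, t) = 2*t
Q = -14/5 (Q = -6/5 + ((4 - 3)*(2*(-4)))/5 = -6/5 + (1*(-8))/5 = -6/5 + (⅕)*(-8) = -6/5 - 8/5 = -14/5 ≈ -2.8000)
I(P) = ⅑ - P/9 - P²/9 (I(P) = -((P*P - 1) + P)/9 = -((P² - 1) + P)/9 = -((-1 + P²) + P)/9 = -(-1 + P + P²)/9 = ⅑ - P/9 - P²/9)
k = 0 (k = 12*0 = 0)
I(Q) + k = (⅑ - ⅑*(-14/5) - (-14/5)²/9) + 0 = (⅑ + 14/45 - ⅑*196/25) + 0 = (⅑ + 14/45 - 196/225) + 0 = -101/225 + 0 = -101/225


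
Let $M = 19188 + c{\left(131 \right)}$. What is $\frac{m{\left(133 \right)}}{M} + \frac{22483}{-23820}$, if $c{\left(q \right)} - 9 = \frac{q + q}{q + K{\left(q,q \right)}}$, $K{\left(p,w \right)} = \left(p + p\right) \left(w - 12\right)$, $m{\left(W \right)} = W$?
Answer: $- \frac{20479349743}{21857636940} \approx -0.93694$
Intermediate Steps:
$K{\left(p,w \right)} = 2 p \left(-12 + w\right)$
$c{\left(q \right)} = 9 + \frac{2 q}{q + 2 q \left(-12 + q\right)}$ ($c{\left(q \right)} = 9 + \frac{q + q}{q + 2 q \left(-12 + q\right)} = 9 + \frac{2 q}{q + 2 q \left(-12 + q\right)}$)
$M = \frac{4588085}{239}$ ($M = 19188 + \frac{-205 + 18 \cdot 131}{-23 + 2 \cdot 131} = 19188 + \frac{-205 + 2358}{-23 + 262} = 19188 + \frac{1}{239} \cdot 2153 = 19188 + \frac{2153}{239} = \frac{4588085}{239} \approx 19197.0$)
$\frac{m{\left(133 \right)}}{M} + \frac{22483}{-23820} = \frac{133}{\frac{4588085}{239}} + \frac{22483}{-23820} = 133 \cdot \frac{239}{4588085} + 22483 \left(- \frac{1}{23820}\right) = \frac{31787}{4588085} - \frac{22483}{23820} = - \frac{20479349743}{21857636940}$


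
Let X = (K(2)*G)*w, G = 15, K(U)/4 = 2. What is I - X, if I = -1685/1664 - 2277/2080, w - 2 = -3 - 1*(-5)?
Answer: -4011133/8320 ≈ -482.11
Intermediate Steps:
w = 4 (w = 2 + (-3 - 1*(-5)) = 2 + (-3 + 5) = 2 + 2 = 4)
K(U) = 8 (K(U) = 4*2 = 8)
I = -17533/8320 (I = -1685*1/1664 - 2277*1/2080 = -1685/1664 - 2277/2080 = -17533/8320 ≈ -2.1073)
X = 480 (X = (8*15)*4 = 120*4 = 480)
I - X = -17533/8320 - 1*480 = -17533/8320 - 480 = -4011133/8320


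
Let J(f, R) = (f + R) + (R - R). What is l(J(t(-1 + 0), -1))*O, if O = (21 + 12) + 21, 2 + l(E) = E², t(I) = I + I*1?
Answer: 378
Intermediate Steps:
t(I) = 2*I (t(I) = I + I = 2*I)
J(f, R) = R + f (J(f, R) = (R + f) + 0 = R + f)
l(E) = -2 + E²
O = 54 (O = 33 + 21 = 54)
l(J(t(-1 + 0), -1))*O = (-2 + (-1 + 2*(-1 + 0))²)*54 = (-2 + (-1 + 2*(-1))²)*54 = (-2 + (-1 - 2)²)*54 = (-2 + (-3)²)*54 = (-2 + 9)*54 = 7*54 = 378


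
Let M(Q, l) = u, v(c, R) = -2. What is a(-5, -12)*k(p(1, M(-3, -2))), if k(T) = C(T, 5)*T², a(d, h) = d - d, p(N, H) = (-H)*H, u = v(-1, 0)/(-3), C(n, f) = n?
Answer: 0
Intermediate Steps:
u = ⅔ (u = -2/(-3) = -2*(-⅓) = ⅔ ≈ 0.66667)
M(Q, l) = ⅔
p(N, H) = -H²
a(d, h) = 0
k(T) = T³ (k(T) = T*T² = T³)
a(-5, -12)*k(p(1, M(-3, -2))) = 0*(-(⅔)²)³ = 0*(-1*4/9)³ = 0*(-4/9)³ = 0*(-64/729) = 0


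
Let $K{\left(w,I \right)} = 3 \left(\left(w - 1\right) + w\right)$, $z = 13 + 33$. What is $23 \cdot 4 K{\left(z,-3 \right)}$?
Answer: $25116$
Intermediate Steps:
$z = 46$
$K{\left(w,I \right)} = -3 + 6 w$ ($K{\left(w,I \right)} = 3 \left(\left(w - 1\right) + w\right) = 3 \left(\left(-1 + w\right) + w\right) = 3 \left(-1 + 2 w\right) = -3 + 6 w$)
$23 \cdot 4 K{\left(z,-3 \right)} = 23 \cdot 4 \left(-3 + 6 \cdot 46\right) = 92 \left(-3 + 276\right) = 92 \cdot 273 = 25116$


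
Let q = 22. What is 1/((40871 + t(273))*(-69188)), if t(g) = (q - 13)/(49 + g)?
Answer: -23/65039047682 ≈ -3.5363e-10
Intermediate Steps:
t(g) = 9/(49 + g) (t(g) = (22 - 13)/(49 + g) = 9/(49 + g))
1/((40871 + t(273))*(-69188)) = 1/((40871 + 9/(49 + 273))*(-69188)) = -1/69188/(40871 + 9/322) = -1/69188/(13160471/322) = (322/13160471)*(-1/69188) = -23/65039047682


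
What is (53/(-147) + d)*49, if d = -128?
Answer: -18869/3 ≈ -6289.7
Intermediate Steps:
(53/(-147) + d)*49 = (53/(-147) - 128)*49 = (53*(-1/147) - 128)*49 = (-53/147 - 128)*49 = -18869/147*49 = -18869/3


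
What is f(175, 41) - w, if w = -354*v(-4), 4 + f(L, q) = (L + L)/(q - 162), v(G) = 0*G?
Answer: -834/121 ≈ -6.8926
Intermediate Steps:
v(G) = 0
f(L, q) = -4 + 2*L/(-162 + q) (f(L, q) = -4 + (L + L)/(q - 162) = -4 + (2*L)/(-162 + q) = -4 + 2*L/(-162 + q))
w = 0 (w = -354*0 = 0)
f(175, 41) - w = 2*(324 + 175 - 2*41)/(-162 + 41) - 1*0 = 2*(324 + 175 - 82)/(-121) + 0 = 2*(-1/121)*417 + 0 = -834/121 + 0 = -834/121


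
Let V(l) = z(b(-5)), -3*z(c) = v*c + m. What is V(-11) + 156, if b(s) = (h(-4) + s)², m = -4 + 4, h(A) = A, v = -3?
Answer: 237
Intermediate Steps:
m = 0
b(s) = (-4 + s)²
z(c) = c (z(c) = -(-3*c + 0)/3 = -(-1)*c = c)
V(l) = 81 (V(l) = (-4 - 5)² = (-9)² = 81)
V(-11) + 156 = 81 + 156 = 237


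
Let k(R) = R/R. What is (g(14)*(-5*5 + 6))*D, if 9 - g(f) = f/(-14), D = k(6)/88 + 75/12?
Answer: -52345/44 ≈ -1189.7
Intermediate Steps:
k(R) = 1
D = 551/88 (D = 1/88 + 75/12 = 1*(1/88) + 75*(1/12) = 1/88 + 25/4 = 551/88 ≈ 6.2614)
g(f) = 9 + f/14 (g(f) = 9 - f/(-14) = 9 - f*(-1)/14 = 9 - (-1)*f/14 = 9 + f/14)
(g(14)*(-5*5 + 6))*D = ((9 + (1/14)*14)*(-5*5 + 6))*(551/88) = ((9 + 1)*(-25 + 6))*(551/88) = (10*(-19))*(551/88) = -190*551/88 = -52345/44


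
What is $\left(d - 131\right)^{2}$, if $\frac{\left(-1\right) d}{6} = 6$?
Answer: $27889$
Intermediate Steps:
$d = -36$ ($d = \left(-6\right) 6 = -36$)
$\left(d - 131\right)^{2} = \left(-36 - 131\right)^{2} = \left(-167\right)^{2} = 27889$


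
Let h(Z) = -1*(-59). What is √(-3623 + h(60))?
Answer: 18*I*√11 ≈ 59.699*I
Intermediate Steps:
h(Z) = 59
√(-3623 + h(60)) = √(-3623 + 59) = √(-3564) = 18*I*√11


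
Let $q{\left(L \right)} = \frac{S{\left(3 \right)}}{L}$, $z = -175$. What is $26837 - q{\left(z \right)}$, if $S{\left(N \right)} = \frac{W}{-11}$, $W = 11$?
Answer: $\frac{4696474}{175} \approx 26837.0$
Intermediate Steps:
$S{\left(N \right)} = -1$ ($S{\left(N \right)} = \frac{11}{-11} = 11 \left(- \frac{1}{11}\right) = -1$)
$q{\left(L \right)} = - \frac{1}{L}$
$26837 - q{\left(z \right)} = 26837 - - \frac{1}{-175} = 26837 - \left(-1\right) \left(- \frac{1}{175}\right) = 26837 - \frac{1}{175} = \frac{4696474}{175}$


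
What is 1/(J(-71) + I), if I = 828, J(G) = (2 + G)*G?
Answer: 1/5727 ≈ 0.00017461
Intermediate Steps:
J(G) = G*(2 + G)
1/(J(-71) + I) = 1/(-71*(2 - 71) + 828) = 1/(-71*(-69) + 828) = 1/(4899 + 828) = 1/5727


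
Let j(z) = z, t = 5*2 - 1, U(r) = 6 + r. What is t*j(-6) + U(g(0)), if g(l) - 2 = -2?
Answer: -48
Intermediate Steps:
g(l) = 0 (g(l) = 2 - 2 = 0)
t = 9 (t = 10 - 1 = 9)
t*j(-6) + U(g(0)) = 9*(-6) + (6 + 0) = -54 + 6 = -48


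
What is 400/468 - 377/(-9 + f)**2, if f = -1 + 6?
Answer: -42509/1872 ≈ -22.708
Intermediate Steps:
f = 5
400/468 - 377/(-9 + f)**2 = 400/468 - 377/(-9 + 5)**2 = 400*(1/468) - 377/((-4)**2) = 100/117 - 377/16 = -42509/1872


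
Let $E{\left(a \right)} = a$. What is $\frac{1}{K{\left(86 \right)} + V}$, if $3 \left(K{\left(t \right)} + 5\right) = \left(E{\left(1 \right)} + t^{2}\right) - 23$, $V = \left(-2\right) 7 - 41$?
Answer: $\frac{1}{2398} \approx 0.00041701$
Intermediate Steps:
$V = -55$ ($V = -14 - 41 = -55$)
$K{\left(t \right)} = - \frac{37}{3} + \frac{t^{2}}{3}$ ($K{\left(t \right)} = -5 + \frac{\left(1 + t^{2}\right) - 23}{3} = -5 + \frac{-22 + t^{2}}{3} = -5 + \left(- \frac{22}{3} + \frac{t^{2}}{3}\right) = - \frac{37}{3} + \frac{t^{2}}{3}$)
$\frac{1}{K{\left(86 \right)} + V} = \frac{1}{\left(- \frac{37}{3} + \frac{86^{2}}{3}\right) - 55} = \frac{1}{\left(- \frac{37}{3} + \frac{1}{3} \cdot 7396\right) - 55} = \frac{1}{\left(- \frac{37}{3} + \frac{7396}{3}\right) - 55} = \frac{1}{2453 - 55} = \frac{1}{2398}$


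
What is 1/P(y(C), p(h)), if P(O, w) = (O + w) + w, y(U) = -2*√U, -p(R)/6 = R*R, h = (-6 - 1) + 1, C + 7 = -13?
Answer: I/(4*(√5 - 108*I)) ≈ -0.0023138 + 4.7906e-5*I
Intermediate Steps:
C = -20 (C = -7 - 13 = -20)
h = -6 (h = -7 + 1 = -6)
p(R) = -6*R² (p(R) = -6*R*R = -6*R²)
P(O, w) = O + 2*w
1/P(y(C), p(h)) = 1/(-4*I*√5 + 2*(-6*(-6)²)) = 1/(-4*I*√5 + 2*(-6*36)) = 1/(-4*I*√5 + 2*(-216)) = 1/(-4*I*√5 - 432) = 1/(-432 - 4*I*√5)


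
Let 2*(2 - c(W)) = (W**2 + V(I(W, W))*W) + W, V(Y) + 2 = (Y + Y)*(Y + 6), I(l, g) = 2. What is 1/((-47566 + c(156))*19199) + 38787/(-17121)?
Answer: -15427113588357/6809694269950 ≈ -2.2655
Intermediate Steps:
V(Y) = -2 + 2*Y*(6 + Y) (V(Y) = -2 + (Y + Y)*(Y + 6) = -2 + (2*Y)*(6 + Y) = -2 + 2*Y*(6 + Y))
c(W) = 2 - 31*W/2 - W**2/2 (c(W) = 2 - ((W**2 + (-2 + 2*2**2 + 12*2)*W) + W)/2 = 2 - ((W**2 + (-2 + 2*4 + 24)*W) + W)/2 = 2 - ((W**2 + (-2 + 8 + 24)*W) + W)/2 = 2 - ((W**2 + 30*W) + W)/2 = 2 - (W**2 + 31*W)/2 = 2 + (-31*W/2 - W**2/2) = 2 - 31*W/2 - W**2/2)
1/((-47566 + c(156))*19199) + 38787/(-17121) = 1/(-47566 + (2 - 31/2*156 - 1/2*156**2)*19199) + 38787/(-17121) = (1/19199)/(-47566 + (2 - 2418 - 1/2*24336)) + 38787*(-1/17121) = (1/19199)/(-47566 + (2 - 2418 - 12168)) - 12929/5707 = (1/19199)/(-47566 - 14584) - 12929/5707 = (1/19199)/(-62150) - 12929/5707 = -1/62150*1/19199 - 12929/5707 = -1/1193217850 - 12929/5707 = -15427113588357/6809694269950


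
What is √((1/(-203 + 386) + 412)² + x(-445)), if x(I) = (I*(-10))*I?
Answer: I*√60631884641/183 ≈ 1345.5*I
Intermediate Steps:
x(I) = -10*I² (x(I) = (-10*I)*I = -10*I²)
√((1/(-203 + 386) + 412)² + x(-445)) = √((1/(-203 + 386) + 412)² - 10*(-445)²) = √((1/183 + 412)² - 10*198025) = √((1/183 + 412)² - 1980250) = √((75397/183)² - 1980250) = √(5684707609/33489 - 1980250) = √(-60631884641/33489) = I*√60631884641/183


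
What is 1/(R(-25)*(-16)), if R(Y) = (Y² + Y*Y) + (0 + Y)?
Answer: -1/19600 ≈ -5.1020e-5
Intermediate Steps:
R(Y) = Y + 2*Y² (R(Y) = (Y² + Y²) + Y = 2*Y² + Y = Y + 2*Y²)
1/(R(-25)*(-16)) = 1/(-25*(1 + 2*(-25))*(-16)) = 1/(-25*(1 - 50)*(-16)) = 1/(-25*(-49)*(-16)) = 1/(1225*(-16)) = 1/(-19600) = -1/19600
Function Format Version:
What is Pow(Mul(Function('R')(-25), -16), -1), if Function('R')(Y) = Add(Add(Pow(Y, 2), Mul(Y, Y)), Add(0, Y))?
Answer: Rational(-1, 19600) ≈ -5.1020e-5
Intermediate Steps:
Function('R')(Y) = Add(Y, Mul(2, Pow(Y, 2))) (Function('R')(Y) = Add(Add(Pow(Y, 2), Pow(Y, 2)), Y) = Add(Mul(2, Pow(Y, 2)), Y) = Add(Y, Mul(2, Pow(Y, 2))))
Pow(Mul(Function('R')(-25), -16), -1) = Pow(Mul(Mul(-25, Add(1, Mul(2, -25))), -16), -1) = Pow(Mul(Mul(-25, Add(1, -50)), -16), -1) = Pow(Mul(Mul(-25, -49), -16), -1) = Pow(Mul(1225, -16), -1) = Pow(-19600, -1) = Rational(-1, 19600)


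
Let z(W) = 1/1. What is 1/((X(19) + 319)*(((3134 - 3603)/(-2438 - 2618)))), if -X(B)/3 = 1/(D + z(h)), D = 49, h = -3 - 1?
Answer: 252800/7479143 ≈ 0.033801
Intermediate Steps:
h = -4
z(W) = 1
X(B) = -3/50 (X(B) = -3/(49 + 1) = -3/50)
1/((X(19) + 319)*(((3134 - 3603)/(-2438 - 2618)))) = 1/((-3/50 + 319)*(((3134 - 3603)/(-2438 - 2618)))) = 1/((15947/50)*((-469/(-5056)))) = 50/(15947*((-469*(-1/5056)))) = 50/(15947*(469/5056)) = (50/15947)*(5056/469) = 252800/7479143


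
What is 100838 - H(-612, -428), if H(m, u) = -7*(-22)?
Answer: 100684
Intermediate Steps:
H(m, u) = 154
100838 - H(-612, -428) = 100838 - 1*154 = 100838 - 154 = 100684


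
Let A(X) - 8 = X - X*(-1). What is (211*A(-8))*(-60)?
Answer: 101280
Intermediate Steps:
A(X) = 8 + 2*X (A(X) = 8 + (X - X*(-1)) = 8 + (X - (-1)*X) = 8 + (X + X) = 8 + 2*X)
(211*A(-8))*(-60) = (211*(8 + 2*(-8)))*(-60) = (211*(8 - 16))*(-60) = (211*(-8))*(-60) = -1688*(-60) = 101280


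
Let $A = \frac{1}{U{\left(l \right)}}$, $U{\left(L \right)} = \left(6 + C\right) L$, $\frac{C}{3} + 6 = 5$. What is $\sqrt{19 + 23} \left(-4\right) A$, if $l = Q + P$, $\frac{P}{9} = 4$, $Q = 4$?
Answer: $- \frac{\sqrt{42}}{30} \approx -0.21602$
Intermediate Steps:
$C = -3$ ($C = -18 + 3 \cdot 5 = -18 + 15 = -3$)
$P = 36$ ($P = 9 \cdot 4 = 36$)
$l = 40$ ($l = 4 + 36 = 40$)
$U{\left(L \right)} = 3 L$ ($U{\left(L \right)} = \left(6 - 3\right) L = 3 L$)
$A = \frac{1}{120}$ ($A = \frac{1}{3 \cdot 40} = \frac{1}{120} \approx 0.0083333$)
$\sqrt{19 + 23} \left(-4\right) A = \sqrt{19 + 23} \left(-4\right) \frac{1}{120} = \sqrt{42} \left(-4\right) \frac{1}{120} = - 4 \sqrt{42} \cdot \frac{1}{120} = - \frac{\sqrt{42}}{30}$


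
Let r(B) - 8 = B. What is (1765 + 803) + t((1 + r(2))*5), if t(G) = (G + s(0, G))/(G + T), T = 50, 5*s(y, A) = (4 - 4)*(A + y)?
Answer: 53939/21 ≈ 2568.5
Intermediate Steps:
r(B) = 8 + B
s(y, A) = 0 (s(y, A) = ((4 - 4)*(A + y))/5 = (0*(A + y))/5 = (⅕)*0 = 0)
t(G) = G/(50 + G) (t(G) = (G + 0)/(G + 50) = G/(50 + G))
(1765 + 803) + t((1 + r(2))*5) = (1765 + 803) + ((1 + (8 + 2))*5)/(50 + (1 + (8 + 2))*5) = 2568 + ((1 + 10)*5)/(50 + (1 + 10)*5) = 2568 + (11*5)/(50 + 11*5) = 2568 + 55/(50 + 55) = 2568 + 55/105 = 2568 + 55*(1/105) = 2568 + 11/21 = 53939/21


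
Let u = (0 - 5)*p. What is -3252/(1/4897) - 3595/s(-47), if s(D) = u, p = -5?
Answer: -79625939/5 ≈ -1.5925e+7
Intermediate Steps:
u = 25 (u = (0 - 5)*(-5) = -5*(-5) = 25)
s(D) = 25
-3252/(1/4897) - 3595/s(-47) = -3252/(1/4897) - 3595/25 = -3252/1/4897 - 3595*1/25 = -3252*4897 - 719/5 = -15925044 - 719/5 = -79625939/5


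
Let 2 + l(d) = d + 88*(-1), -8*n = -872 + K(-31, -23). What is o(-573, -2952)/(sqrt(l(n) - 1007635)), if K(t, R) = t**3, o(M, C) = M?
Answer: 1146*I*sqrt(16062274)/8031137 ≈ 0.57189*I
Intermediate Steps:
n = 30663/8 (n = -(-872 + (-31)**3)/8 = -(-872 - 29791)/8 = -1/8*(-30663) = 30663/8 ≈ 3832.9)
l(d) = -90 + d (l(d) = -2 + (d + 88*(-1)) = -2 + (d - 88) = -2 + (-88 + d) = -90 + d)
o(-573, -2952)/(sqrt(l(n) - 1007635)) = -573/sqrt((-90 + 30663/8) - 1007635) = -573/sqrt(29943/8 - 1007635) = -573*(-2*I*sqrt(16062274)/8031137) = -(-1146)*I*sqrt(16062274)/8031137 = 1146*I*sqrt(16062274)/8031137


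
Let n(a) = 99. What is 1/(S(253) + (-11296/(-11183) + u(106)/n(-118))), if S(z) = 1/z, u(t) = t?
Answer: 25463691/53085793 ≈ 0.47967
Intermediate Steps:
1/(S(253) + (-11296/(-11183) + u(106)/n(-118))) = 1/(1/253 + (-11296/(-11183) + 106/99)) = 1/(1/253 + (-11296*(-1/11183) + 106*(1/99))) = 1/(1/253 + (11296/11183 + 106/99)) = 1/(1/253 + 2303702/1107117) = 1/(53085793/25463691) = 25463691/53085793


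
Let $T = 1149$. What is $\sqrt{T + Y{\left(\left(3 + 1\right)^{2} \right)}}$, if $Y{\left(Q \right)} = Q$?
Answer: $\sqrt{1165} \approx 34.132$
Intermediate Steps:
$\sqrt{T + Y{\left(\left(3 + 1\right)^{2} \right)}} = \sqrt{1149 + \left(3 + 1\right)^{2}} = \sqrt{1149 + 4^{2}} = \sqrt{1149 + 16} = \sqrt{1165}$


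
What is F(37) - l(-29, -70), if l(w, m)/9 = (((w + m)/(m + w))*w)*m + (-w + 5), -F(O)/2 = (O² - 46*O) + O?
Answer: -17984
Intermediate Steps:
F(O) = -2*O² + 90*O (F(O) = -2*((O² - 46*O) + O) = -2*(O² - 45*O) = -2*O² + 90*O)
l(w, m) = 45 - 9*w + 9*m*w (l(w, m) = 9*((((w + m)/(m + w))*w)*m + (-w + 5)) = 9*((((m + w)/(m + w))*w)*m + (5 - w)) = 9*((1*w)*m + (5 - w)) = 9*(w*m + (5 - w)) = 9*(m*w + (5 - w)) = 9*(5 - w + m*w) = 45 - 9*w + 9*m*w)
F(37) - l(-29, -70) = 2*37*(45 - 1*37) - (45 - 9*(-29) + 9*(-70)*(-29)) = 2*37*(45 - 37) - (45 + 261 + 18270) = 2*37*8 - 1*18576 = 592 - 18576 = -17984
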